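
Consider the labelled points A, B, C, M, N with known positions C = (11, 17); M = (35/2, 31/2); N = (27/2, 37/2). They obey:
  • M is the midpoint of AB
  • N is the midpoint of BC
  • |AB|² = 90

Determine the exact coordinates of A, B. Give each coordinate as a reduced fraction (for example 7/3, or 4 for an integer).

A = (19, 11)
B = (16, 20)

1. B_x = 16  [B = 2·N−C = 2·(27/2, 37/2)−(11, 17)]
2. B_y = 20  [B = 2·N−C = 2·(27/2, 37/2)−(11, 17)]
   so B = (16, 20)
3. A_x = 19  [A = 2·M−B = 2·(35/2, 31/2)−(16, 20)]
4. A_y = 11  [A = 2·M−B = 2·(35/2, 31/2)−(16, 20)]
   so A = (19, 11)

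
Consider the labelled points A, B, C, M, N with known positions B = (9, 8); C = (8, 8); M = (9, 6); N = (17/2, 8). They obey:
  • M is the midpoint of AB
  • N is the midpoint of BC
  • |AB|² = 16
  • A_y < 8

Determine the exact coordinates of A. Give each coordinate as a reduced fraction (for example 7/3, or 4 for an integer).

A = (9, 4)

1. A_x = 9  [A = 2·M−B = 2·(9, 6)−(9, 8)]
2. A_y = 4  [A = 2·M−B = 2·(9, 6)−(9, 8)]
   so A = (9, 4)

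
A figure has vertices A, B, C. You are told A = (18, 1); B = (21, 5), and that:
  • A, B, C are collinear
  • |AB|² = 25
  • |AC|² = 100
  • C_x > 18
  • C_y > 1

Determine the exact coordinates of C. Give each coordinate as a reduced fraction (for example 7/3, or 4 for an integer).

C = (24, 9)

1. C_x = 24  [[A, B, C are collinear ⇒ -4x+3y+69=0] ∩ [|C−(18, 1)|²=100]]
2. C_y = 9  [[A, B, C are collinear ⇒ -4x+3y+69=0] ∩ [|C−(18, 1)|²=100]]
   so C = (24, 9)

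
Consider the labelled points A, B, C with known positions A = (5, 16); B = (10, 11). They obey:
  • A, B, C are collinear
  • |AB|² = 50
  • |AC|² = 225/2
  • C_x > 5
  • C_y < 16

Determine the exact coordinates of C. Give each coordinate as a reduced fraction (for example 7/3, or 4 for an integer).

C = (25/2, 17/2)

1. C_x = 25/2  [[A, B, C are collinear ⇒ 5x+5y-105=0] ∩ [|C−(5, 16)|²=225/2]]
2. C_y = 17/2  [[A, B, C are collinear ⇒ 5x+5y-105=0] ∩ [|C−(5, 16)|²=225/2]]
   so C = (25/2, 17/2)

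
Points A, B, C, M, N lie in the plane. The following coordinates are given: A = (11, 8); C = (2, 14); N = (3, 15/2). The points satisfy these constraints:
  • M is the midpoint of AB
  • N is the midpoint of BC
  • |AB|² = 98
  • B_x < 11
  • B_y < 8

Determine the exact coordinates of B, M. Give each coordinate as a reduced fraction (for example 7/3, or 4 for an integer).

1. B_x = 4  [B = 2·N−C = 2·(3, 15/2)−(2, 14)]
2. B_y = 1  [B = 2·N−C = 2·(3, 15/2)−(2, 14)]
   so B = (4, 1)
3. M_x = 15/2  [2·M = A+B = (11, 8)+(4, 1)]
4. M_y = 9/2  [2·M = A+B = (11, 8)+(4, 1)]
   so M = (15/2, 9/2)

B = (4, 1)
M = (15/2, 9/2)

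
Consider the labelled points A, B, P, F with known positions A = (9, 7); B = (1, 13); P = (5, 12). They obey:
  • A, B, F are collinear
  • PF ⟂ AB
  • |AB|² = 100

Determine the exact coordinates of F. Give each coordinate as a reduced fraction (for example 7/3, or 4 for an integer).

F = (101/25, 268/25)

1. F_x = 101/25  [[A, B, F are collinear ⇒ -6x-8y+110=0] ∩ [PF ⟂ AB ⇒ -8x+6y-32=0]]
2. F_y = 268/25  [[A, B, F are collinear ⇒ -6x-8y+110=0] ∩ [PF ⟂ AB ⇒ -8x+6y-32=0]]
   so F = (101/25, 268/25)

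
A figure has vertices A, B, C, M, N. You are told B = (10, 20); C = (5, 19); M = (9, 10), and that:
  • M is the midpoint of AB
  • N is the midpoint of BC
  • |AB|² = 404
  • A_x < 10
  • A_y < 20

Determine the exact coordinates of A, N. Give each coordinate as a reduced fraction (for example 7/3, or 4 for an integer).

A = (8, 0)
N = (15/2, 39/2)

1. A_x = 8  [A = 2·M−B = 2·(9, 10)−(10, 20)]
2. A_y = 0  [A = 2·M−B = 2·(9, 10)−(10, 20)]
   so A = (8, 0)
3. N_x = 15/2  [2·N = B+C = (10, 20)+(5, 19)]
4. N_y = 39/2  [2·N = B+C = (10, 20)+(5, 19)]
   so N = (15/2, 39/2)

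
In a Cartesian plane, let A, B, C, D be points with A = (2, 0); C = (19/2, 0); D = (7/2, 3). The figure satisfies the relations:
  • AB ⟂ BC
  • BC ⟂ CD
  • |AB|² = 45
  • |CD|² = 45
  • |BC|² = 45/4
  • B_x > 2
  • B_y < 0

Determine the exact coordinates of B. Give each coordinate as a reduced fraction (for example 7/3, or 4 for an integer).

1. B_x = 8  [[BC ⟂ CD ⇒ 6x-3y-57=0] ∩ [|B−(2, 0)|²=45]]
2. B_y = -3  [[BC ⟂ CD ⇒ 6x-3y-57=0] ∩ [|B−(2, 0)|²=45]]
   so B = (8, -3)

B = (8, -3)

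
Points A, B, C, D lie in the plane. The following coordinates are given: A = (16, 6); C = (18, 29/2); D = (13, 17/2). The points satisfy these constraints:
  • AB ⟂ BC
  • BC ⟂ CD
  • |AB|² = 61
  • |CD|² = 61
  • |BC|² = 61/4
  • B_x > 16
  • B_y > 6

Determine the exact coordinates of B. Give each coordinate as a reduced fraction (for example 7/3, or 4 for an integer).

B = (21, 12)

1. B_x = 21  [[BC ⟂ CD ⇒ 5x+6y-177=0] ∩ [|B−(16, 6)|²=61]]
2. B_y = 12  [[BC ⟂ CD ⇒ 5x+6y-177=0] ∩ [|B−(16, 6)|²=61]]
   so B = (21, 12)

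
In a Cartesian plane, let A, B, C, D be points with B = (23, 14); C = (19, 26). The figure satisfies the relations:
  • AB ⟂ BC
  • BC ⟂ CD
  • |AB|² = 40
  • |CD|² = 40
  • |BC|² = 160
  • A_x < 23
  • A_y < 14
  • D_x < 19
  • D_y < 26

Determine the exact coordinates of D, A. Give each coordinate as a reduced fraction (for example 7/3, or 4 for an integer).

D = (13, 24)
A = (17, 12)

1. D_x = 13  [[BC ⟂ CD ⇒ -4x+12y-236=0] ∩ [|D−(19, 26)|²=40]]
2. D_y = 24  [[BC ⟂ CD ⇒ -4x+12y-236=0] ∩ [|D−(19, 26)|²=40]]
   so D = (13, 24)
3. A_x = 17  [[AB ⟂ BC ⇒ 4x-12y+76=0] ∩ [|A−(23, 14)|²=40]]
4. A_y = 12  [[AB ⟂ BC ⇒ 4x-12y+76=0] ∩ [|A−(23, 14)|²=40]]
   so A = (17, 12)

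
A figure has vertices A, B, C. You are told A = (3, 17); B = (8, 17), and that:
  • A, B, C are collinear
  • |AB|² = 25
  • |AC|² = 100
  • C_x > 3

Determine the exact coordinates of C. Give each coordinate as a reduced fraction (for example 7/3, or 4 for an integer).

C = (13, 17)

1. C_x = 13  [[A, B, C are collinear ⇒ 5y-85=0] ∩ [|C−(3, 17)|²=100]]
2. C_y = 17  [[A, B, C are collinear ⇒ 5y-85=0] ∩ [|C−(3, 17)|²=100]]
   so C = (13, 17)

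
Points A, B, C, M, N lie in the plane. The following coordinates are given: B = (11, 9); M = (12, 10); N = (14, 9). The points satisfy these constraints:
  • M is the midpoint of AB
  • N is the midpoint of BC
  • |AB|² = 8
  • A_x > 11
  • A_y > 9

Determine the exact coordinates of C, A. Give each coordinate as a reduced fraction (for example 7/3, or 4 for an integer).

C = (17, 9)
A = (13, 11)

1. A_x = 13  [A = 2·M−B = 2·(12, 10)−(11, 9)]
2. A_y = 11  [A = 2·M−B = 2·(12, 10)−(11, 9)]
   so A = (13, 11)
3. C_x = 17  [C = 2·N−B = 2·(14, 9)−(11, 9)]
4. C_y = 9  [C = 2·N−B = 2·(14, 9)−(11, 9)]
   so C = (17, 9)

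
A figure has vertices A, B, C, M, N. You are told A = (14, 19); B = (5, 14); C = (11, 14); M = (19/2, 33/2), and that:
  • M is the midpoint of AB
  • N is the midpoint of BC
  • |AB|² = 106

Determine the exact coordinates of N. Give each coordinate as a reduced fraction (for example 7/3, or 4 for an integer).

1. N_x = 8  [2·N = B+C = (5, 14)+(11, 14)]
2. N_y = 14  [2·N = B+C = (5, 14)+(11, 14)]
   so N = (8, 14)

N = (8, 14)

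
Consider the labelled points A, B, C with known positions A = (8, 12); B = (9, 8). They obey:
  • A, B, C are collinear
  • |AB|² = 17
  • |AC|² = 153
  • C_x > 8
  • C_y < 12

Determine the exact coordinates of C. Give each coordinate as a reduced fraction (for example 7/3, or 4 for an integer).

C = (11, 0)

1. C_x = 11  [[A, B, C are collinear ⇒ 4x+1y-44=0] ∩ [|C−(8, 12)|²=153]]
2. C_y = 0  [[A, B, C are collinear ⇒ 4x+1y-44=0] ∩ [|C−(8, 12)|²=153]]
   so C = (11, 0)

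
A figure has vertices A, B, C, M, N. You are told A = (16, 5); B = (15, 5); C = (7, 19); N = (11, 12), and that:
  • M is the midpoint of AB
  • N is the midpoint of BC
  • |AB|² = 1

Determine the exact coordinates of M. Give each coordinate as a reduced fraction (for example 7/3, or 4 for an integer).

M = (31/2, 5)

1. M_x = 31/2  [2·M = A+B = (16, 5)+(15, 5)]
2. M_y = 5  [2·M = A+B = (16, 5)+(15, 5)]
   so M = (31/2, 5)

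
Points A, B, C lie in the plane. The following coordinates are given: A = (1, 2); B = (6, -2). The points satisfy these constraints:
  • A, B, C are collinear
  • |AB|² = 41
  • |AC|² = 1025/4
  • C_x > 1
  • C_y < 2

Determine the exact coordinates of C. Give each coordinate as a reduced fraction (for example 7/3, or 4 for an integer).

1. C_x = 27/2  [[A, B, C are collinear ⇒ 4x+5y-14=0] ∩ [|C−(1, 2)|²=1025/4]]
2. C_y = -8  [[A, B, C are collinear ⇒ 4x+5y-14=0] ∩ [|C−(1, 2)|²=1025/4]]
   so C = (27/2, -8)

C = (27/2, -8)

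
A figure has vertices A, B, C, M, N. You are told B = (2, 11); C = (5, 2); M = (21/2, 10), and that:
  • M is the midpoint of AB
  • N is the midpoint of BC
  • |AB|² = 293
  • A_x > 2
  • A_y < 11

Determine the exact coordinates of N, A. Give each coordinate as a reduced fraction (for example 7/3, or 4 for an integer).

N = (7/2, 13/2)
A = (19, 9)

1. A_x = 19  [A = 2·M−B = 2·(21/2, 10)−(2, 11)]
2. A_y = 9  [A = 2·M−B = 2·(21/2, 10)−(2, 11)]
   so A = (19, 9)
3. N_x = 7/2  [2·N = B+C = (2, 11)+(5, 2)]
4. N_y = 13/2  [2·N = B+C = (2, 11)+(5, 2)]
   so N = (7/2, 13/2)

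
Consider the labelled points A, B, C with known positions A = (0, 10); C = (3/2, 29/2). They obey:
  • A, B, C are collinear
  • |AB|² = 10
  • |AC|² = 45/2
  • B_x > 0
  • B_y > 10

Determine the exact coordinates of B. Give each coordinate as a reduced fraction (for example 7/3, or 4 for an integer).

1. B_x = 1  [[A, B, C are collinear ⇒ 9/2x-3/2y+15=0] ∩ [|B−(0, 10)|²=10]]
2. B_y = 13  [[A, B, C are collinear ⇒ 9/2x-3/2y+15=0] ∩ [|B−(0, 10)|²=10]]
   so B = (1, 13)

B = (1, 13)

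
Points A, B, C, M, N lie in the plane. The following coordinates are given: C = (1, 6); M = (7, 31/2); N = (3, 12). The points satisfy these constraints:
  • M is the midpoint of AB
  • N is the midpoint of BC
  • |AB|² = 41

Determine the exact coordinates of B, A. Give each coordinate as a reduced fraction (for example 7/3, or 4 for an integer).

B = (5, 18)
A = (9, 13)

1. B_x = 5  [B = 2·N−C = 2·(3, 12)−(1, 6)]
2. B_y = 18  [B = 2·N−C = 2·(3, 12)−(1, 6)]
   so B = (5, 18)
3. A_x = 9  [A = 2·M−B = 2·(7, 31/2)−(5, 18)]
4. A_y = 13  [A = 2·M−B = 2·(7, 31/2)−(5, 18)]
   so A = (9, 13)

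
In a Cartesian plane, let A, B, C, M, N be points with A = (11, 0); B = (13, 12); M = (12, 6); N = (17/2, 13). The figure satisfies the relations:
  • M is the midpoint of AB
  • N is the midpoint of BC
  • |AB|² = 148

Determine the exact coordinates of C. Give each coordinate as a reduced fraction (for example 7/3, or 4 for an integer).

1. C_x = 4  [C = 2·N−B = 2·(17/2, 13)−(13, 12)]
2. C_y = 14  [C = 2·N−B = 2·(17/2, 13)−(13, 12)]
   so C = (4, 14)

C = (4, 14)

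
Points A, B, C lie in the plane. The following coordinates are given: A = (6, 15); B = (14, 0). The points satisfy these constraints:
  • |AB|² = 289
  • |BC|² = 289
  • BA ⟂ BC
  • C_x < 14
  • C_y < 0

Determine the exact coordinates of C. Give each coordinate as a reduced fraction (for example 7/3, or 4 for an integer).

C = (-1, -8)

1. C_x = -1  [[BA ⟂ BC ⇒ -8x+15y+112=0] ∩ [|C−(14, 0)|²=289]]
2. C_y = -8  [[BA ⟂ BC ⇒ -8x+15y+112=0] ∩ [|C−(14, 0)|²=289]]
   so C = (-1, -8)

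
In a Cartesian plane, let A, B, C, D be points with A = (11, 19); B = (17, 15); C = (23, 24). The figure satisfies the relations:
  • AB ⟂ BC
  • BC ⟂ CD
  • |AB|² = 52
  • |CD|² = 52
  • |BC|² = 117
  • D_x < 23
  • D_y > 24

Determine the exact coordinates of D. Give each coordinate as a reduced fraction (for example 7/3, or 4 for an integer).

D = (17, 28)

1. D_x = 17  [[BC ⟂ CD ⇒ 6x+9y-354=0] ∩ [|D−(23, 24)|²=52]]
2. D_y = 28  [[BC ⟂ CD ⇒ 6x+9y-354=0] ∩ [|D−(23, 24)|²=52]]
   so D = (17, 28)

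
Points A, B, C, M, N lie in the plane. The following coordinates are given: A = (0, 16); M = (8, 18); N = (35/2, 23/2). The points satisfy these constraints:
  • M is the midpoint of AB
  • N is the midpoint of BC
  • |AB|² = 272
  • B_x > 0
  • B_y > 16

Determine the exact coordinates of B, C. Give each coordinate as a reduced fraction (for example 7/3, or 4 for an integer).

1. B_x = 16  [B = 2·M−A = 2·(8, 18)−(0, 16)]
2. B_y = 20  [B = 2·M−A = 2·(8, 18)−(0, 16)]
   so B = (16, 20)
3. C_x = 19  [C = 2·N−B = 2·(35/2, 23/2)−(16, 20)]
4. C_y = 3  [C = 2·N−B = 2·(35/2, 23/2)−(16, 20)]
   so C = (19, 3)

B = (16, 20)
C = (19, 3)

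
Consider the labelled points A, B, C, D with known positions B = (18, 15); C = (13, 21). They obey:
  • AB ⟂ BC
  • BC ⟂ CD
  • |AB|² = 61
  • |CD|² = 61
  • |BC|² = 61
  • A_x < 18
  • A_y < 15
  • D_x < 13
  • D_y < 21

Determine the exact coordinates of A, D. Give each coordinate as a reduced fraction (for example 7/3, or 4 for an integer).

1. A_x = 12  [[AB ⟂ BC ⇒ 5x-6y=0] ∩ [|A−(18, 15)|²=61]]
2. A_y = 10  [[AB ⟂ BC ⇒ 5x-6y=0] ∩ [|A−(18, 15)|²=61]]
   so A = (12, 10)
3. D_x = 7  [[BC ⟂ CD ⇒ -5x+6y-61=0] ∩ [|D−(13, 21)|²=61]]
4. D_y = 16  [[BC ⟂ CD ⇒ -5x+6y-61=0] ∩ [|D−(13, 21)|²=61]]
   so D = (7, 16)

A = (12, 10)
D = (7, 16)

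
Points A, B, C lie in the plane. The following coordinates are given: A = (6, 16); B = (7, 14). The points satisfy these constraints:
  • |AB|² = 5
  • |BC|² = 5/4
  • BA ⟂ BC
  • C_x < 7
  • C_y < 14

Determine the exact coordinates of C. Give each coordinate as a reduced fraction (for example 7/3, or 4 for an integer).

1. C_x = 6  [[BA ⟂ BC ⇒ -1x+2y-21=0] ∩ [|C−(7, 14)|²=5/4]]
2. C_y = 27/2  [[BA ⟂ BC ⇒ -1x+2y-21=0] ∩ [|C−(7, 14)|²=5/4]]
   so C = (6, 27/2)

C = (6, 27/2)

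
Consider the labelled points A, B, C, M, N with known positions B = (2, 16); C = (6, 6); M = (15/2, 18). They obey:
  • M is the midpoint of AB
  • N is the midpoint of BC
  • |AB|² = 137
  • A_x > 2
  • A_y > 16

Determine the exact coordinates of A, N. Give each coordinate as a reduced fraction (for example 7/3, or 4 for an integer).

A = (13, 20)
N = (4, 11)

1. A_x = 13  [A = 2·M−B = 2·(15/2, 18)−(2, 16)]
2. A_y = 20  [A = 2·M−B = 2·(15/2, 18)−(2, 16)]
   so A = (13, 20)
3. N_x = 4  [2·N = B+C = (2, 16)+(6, 6)]
4. N_y = 11  [2·N = B+C = (2, 16)+(6, 6)]
   so N = (4, 11)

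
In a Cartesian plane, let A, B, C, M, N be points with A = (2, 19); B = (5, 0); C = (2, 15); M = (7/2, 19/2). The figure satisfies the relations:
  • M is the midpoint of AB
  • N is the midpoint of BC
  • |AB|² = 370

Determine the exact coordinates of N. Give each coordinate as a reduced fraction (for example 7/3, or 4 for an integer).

N = (7/2, 15/2)

1. N_x = 7/2  [2·N = B+C = (5, 0)+(2, 15)]
2. N_y = 15/2  [2·N = B+C = (5, 0)+(2, 15)]
   so N = (7/2, 15/2)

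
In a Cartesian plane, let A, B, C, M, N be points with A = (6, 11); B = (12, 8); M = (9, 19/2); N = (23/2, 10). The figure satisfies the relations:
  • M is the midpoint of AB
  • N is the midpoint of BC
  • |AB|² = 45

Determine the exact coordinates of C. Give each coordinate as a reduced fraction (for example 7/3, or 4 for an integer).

1. C_x = 11  [C = 2·N−B = 2·(23/2, 10)−(12, 8)]
2. C_y = 12  [C = 2·N−B = 2·(23/2, 10)−(12, 8)]
   so C = (11, 12)

C = (11, 12)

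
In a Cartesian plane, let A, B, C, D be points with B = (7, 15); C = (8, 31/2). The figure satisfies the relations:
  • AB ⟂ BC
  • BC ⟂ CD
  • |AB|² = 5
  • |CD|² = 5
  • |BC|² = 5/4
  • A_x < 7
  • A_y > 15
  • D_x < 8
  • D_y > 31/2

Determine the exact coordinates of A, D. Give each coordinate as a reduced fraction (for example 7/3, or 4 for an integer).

A = (6, 17)
D = (7, 35/2)

1. A_x = 6  [[AB ⟂ BC ⇒ -1x-1/2y+29/2=0] ∩ [|A−(7, 15)|²=5]]
2. A_y = 17  [[AB ⟂ BC ⇒ -1x-1/2y+29/2=0] ∩ [|A−(7, 15)|²=5]]
   so A = (6, 17)
3. D_x = 7  [[BC ⟂ CD ⇒ 1x+1/2y-63/4=0] ∩ [|D−(8, 31/2)|²=5]]
4. D_y = 35/2  [[BC ⟂ CD ⇒ 1x+1/2y-63/4=0] ∩ [|D−(8, 31/2)|²=5]]
   so D = (7, 35/2)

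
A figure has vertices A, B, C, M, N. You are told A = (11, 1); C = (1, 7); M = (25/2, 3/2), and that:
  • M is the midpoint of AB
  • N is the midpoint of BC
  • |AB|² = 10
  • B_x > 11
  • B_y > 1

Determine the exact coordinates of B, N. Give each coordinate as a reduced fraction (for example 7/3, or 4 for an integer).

B = (14, 2)
N = (15/2, 9/2)

1. B_x = 14  [B = 2·M−A = 2·(25/2, 3/2)−(11, 1)]
2. B_y = 2  [B = 2·M−A = 2·(25/2, 3/2)−(11, 1)]
   so B = (14, 2)
3. N_x = 15/2  [2·N = B+C = (14, 2)+(1, 7)]
4. N_y = 9/2  [2·N = B+C = (14, 2)+(1, 7)]
   so N = (15/2, 9/2)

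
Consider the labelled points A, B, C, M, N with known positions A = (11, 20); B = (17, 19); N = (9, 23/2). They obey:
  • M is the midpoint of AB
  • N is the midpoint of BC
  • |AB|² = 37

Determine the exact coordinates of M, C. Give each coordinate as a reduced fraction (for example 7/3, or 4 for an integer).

1. M_x = 14  [2·M = A+B = (11, 20)+(17, 19)]
2. M_y = 39/2  [2·M = A+B = (11, 20)+(17, 19)]
   so M = (14, 39/2)
3. C_x = 1  [C = 2·N−B = 2·(9, 23/2)−(17, 19)]
4. C_y = 4  [C = 2·N−B = 2·(9, 23/2)−(17, 19)]
   so C = (1, 4)

M = (14, 39/2)
C = (1, 4)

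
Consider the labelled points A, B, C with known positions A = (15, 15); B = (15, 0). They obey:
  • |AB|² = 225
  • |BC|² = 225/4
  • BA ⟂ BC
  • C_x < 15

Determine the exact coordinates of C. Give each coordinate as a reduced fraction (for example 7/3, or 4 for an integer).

1. C_x = 15/2  [[BA ⟂ BC ⇒ 15y=0] ∩ [|C−(15, 0)|²=225/4]]
2. C_y = 0  [[BA ⟂ BC ⇒ 15y=0] ∩ [|C−(15, 0)|²=225/4]]
   so C = (15/2, 0)

C = (15/2, 0)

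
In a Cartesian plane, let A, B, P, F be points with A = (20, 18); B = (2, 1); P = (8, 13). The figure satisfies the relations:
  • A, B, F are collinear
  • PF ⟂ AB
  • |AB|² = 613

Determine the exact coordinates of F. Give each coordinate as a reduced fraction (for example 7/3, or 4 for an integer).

F = (6842/613, 5917/613)

1. F_x = 6842/613  [[A, B, F are collinear ⇒ 17x-18y-16=0] ∩ [PF ⟂ AB ⇒ -18x-17y+365=0]]
2. F_y = 5917/613  [[A, B, F are collinear ⇒ 17x-18y-16=0] ∩ [PF ⟂ AB ⇒ -18x-17y+365=0]]
   so F = (6842/613, 5917/613)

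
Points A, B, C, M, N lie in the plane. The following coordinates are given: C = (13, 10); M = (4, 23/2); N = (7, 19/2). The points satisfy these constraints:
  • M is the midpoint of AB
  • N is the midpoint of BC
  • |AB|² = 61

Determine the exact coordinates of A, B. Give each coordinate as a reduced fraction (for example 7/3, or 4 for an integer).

1. B_x = 1  [B = 2·N−C = 2·(7, 19/2)−(13, 10)]
2. B_y = 9  [B = 2·N−C = 2·(7, 19/2)−(13, 10)]
   so B = (1, 9)
3. A_x = 7  [A = 2·M−B = 2·(4, 23/2)−(1, 9)]
4. A_y = 14  [A = 2·M−B = 2·(4, 23/2)−(1, 9)]
   so A = (7, 14)

A = (7, 14)
B = (1, 9)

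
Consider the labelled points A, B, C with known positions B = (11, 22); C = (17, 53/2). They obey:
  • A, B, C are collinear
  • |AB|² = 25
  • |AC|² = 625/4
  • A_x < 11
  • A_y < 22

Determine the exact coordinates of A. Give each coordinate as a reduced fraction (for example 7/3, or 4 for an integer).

A = (7, 19)

1. A_x = 7  [[A, B, C are collinear ⇒ -9/2x+6y-165/2=0] ∩ [|A−(11, 22)|²=25]]
2. A_y = 19  [[A, B, C are collinear ⇒ -9/2x+6y-165/2=0] ∩ [|A−(11, 22)|²=25]]
   so A = (7, 19)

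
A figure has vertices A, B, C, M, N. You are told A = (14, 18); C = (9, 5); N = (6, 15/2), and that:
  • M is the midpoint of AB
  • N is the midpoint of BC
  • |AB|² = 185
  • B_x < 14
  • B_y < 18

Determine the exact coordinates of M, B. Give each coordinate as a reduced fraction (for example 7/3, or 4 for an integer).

1. B_x = 3  [B = 2·N−C = 2·(6, 15/2)−(9, 5)]
2. B_y = 10  [B = 2·N−C = 2·(6, 15/2)−(9, 5)]
   so B = (3, 10)
3. M_x = 17/2  [2·M = A+B = (14, 18)+(3, 10)]
4. M_y = 14  [2·M = A+B = (14, 18)+(3, 10)]
   so M = (17/2, 14)

M = (17/2, 14)
B = (3, 10)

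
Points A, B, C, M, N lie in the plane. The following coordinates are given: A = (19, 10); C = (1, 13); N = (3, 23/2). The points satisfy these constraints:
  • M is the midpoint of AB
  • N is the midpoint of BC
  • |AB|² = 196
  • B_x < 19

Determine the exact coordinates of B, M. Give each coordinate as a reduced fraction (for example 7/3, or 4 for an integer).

1. B_x = 5  [B = 2·N−C = 2·(3, 23/2)−(1, 13)]
2. B_y = 10  [B = 2·N−C = 2·(3, 23/2)−(1, 13)]
   so B = (5, 10)
3. M_x = 12  [2·M = A+B = (19, 10)+(5, 10)]
4. M_y = 10  [2·M = A+B = (19, 10)+(5, 10)]
   so M = (12, 10)

B = (5, 10)
M = (12, 10)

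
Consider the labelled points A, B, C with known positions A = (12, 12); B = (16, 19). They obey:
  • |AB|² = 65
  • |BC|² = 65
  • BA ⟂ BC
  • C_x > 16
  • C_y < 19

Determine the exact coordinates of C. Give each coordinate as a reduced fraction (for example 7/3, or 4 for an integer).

C = (23, 15)

1. C_x = 23  [[BA ⟂ BC ⇒ -4x-7y+197=0] ∩ [|C−(16, 19)|²=65]]
2. C_y = 15  [[BA ⟂ BC ⇒ -4x-7y+197=0] ∩ [|C−(16, 19)|²=65]]
   so C = (23, 15)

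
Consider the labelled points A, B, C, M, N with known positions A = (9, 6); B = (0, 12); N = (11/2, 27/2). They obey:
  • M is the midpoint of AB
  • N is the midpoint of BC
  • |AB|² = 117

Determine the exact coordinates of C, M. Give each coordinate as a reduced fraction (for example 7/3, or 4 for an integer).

1. M_x = 9/2  [2·M = A+B = (9, 6)+(0, 12)]
2. M_y = 9  [2·M = A+B = (9, 6)+(0, 12)]
   so M = (9/2, 9)
3. C_x = 11  [C = 2·N−B = 2·(11/2, 27/2)−(0, 12)]
4. C_y = 15  [C = 2·N−B = 2·(11/2, 27/2)−(0, 12)]
   so C = (11, 15)

C = (11, 15)
M = (9/2, 9)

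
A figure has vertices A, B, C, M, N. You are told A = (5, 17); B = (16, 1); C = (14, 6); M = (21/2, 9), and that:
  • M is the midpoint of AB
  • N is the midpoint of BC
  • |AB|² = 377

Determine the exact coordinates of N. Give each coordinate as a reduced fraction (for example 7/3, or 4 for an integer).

1. N_x = 15  [2·N = B+C = (16, 1)+(14, 6)]
2. N_y = 7/2  [2·N = B+C = (16, 1)+(14, 6)]
   so N = (15, 7/2)

N = (15, 7/2)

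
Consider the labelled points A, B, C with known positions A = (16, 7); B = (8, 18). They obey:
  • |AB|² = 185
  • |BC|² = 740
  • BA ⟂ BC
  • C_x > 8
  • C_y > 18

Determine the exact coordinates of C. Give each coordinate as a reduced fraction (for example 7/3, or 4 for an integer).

C = (30, 34)

1. C_x = 30  [[BA ⟂ BC ⇒ 8x-11y+134=0] ∩ [|C−(8, 18)|²=740]]
2. C_y = 34  [[BA ⟂ BC ⇒ 8x-11y+134=0] ∩ [|C−(8, 18)|²=740]]
   so C = (30, 34)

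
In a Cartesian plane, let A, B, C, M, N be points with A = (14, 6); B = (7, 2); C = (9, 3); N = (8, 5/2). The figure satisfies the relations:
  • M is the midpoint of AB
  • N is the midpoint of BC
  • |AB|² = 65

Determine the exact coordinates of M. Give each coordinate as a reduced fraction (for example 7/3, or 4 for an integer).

1. M_x = 21/2  [2·M = A+B = (14, 6)+(7, 2)]
2. M_y = 4  [2·M = A+B = (14, 6)+(7, 2)]
   so M = (21/2, 4)

M = (21/2, 4)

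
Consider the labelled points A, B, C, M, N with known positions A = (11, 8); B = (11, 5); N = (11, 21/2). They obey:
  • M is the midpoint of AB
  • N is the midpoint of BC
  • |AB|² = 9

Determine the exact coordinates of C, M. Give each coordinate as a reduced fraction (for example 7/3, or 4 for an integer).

1. M_x = 11  [2·M = A+B = (11, 8)+(11, 5)]
2. M_y = 13/2  [2·M = A+B = (11, 8)+(11, 5)]
   so M = (11, 13/2)
3. C_x = 11  [C = 2·N−B = 2·(11, 21/2)−(11, 5)]
4. C_y = 16  [C = 2·N−B = 2·(11, 21/2)−(11, 5)]
   so C = (11, 16)

C = (11, 16)
M = (11, 13/2)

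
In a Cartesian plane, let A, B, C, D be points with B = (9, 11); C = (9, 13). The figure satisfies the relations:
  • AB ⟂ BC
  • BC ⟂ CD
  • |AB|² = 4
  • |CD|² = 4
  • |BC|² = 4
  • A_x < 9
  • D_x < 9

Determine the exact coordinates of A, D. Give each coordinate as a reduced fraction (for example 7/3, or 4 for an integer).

1. A_x = 7  [[AB ⟂ BC ⇒ -2y+22=0] ∩ [|A−(9, 11)|²=4]]
2. A_y = 11  [[AB ⟂ BC ⇒ -2y+22=0] ∩ [|A−(9, 11)|²=4]]
   so A = (7, 11)
3. D_x = 7  [[BC ⟂ CD ⇒ 2y-26=0] ∩ [|D−(9, 13)|²=4]]
4. D_y = 13  [[BC ⟂ CD ⇒ 2y-26=0] ∩ [|D−(9, 13)|²=4]]
   so D = (7, 13)

A = (7, 11)
D = (7, 13)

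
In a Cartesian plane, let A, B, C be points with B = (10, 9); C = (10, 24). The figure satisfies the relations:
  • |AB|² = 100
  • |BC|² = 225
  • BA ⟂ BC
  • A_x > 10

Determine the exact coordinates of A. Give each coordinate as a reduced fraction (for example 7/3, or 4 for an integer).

A = (20, 9)

1. A_x = 20  [[BA ⟂ BC ⇒ 15y-135=0] ∩ [|A−(10, 9)|²=100]]
2. A_y = 9  [[BA ⟂ BC ⇒ 15y-135=0] ∩ [|A−(10, 9)|²=100]]
   so A = (20, 9)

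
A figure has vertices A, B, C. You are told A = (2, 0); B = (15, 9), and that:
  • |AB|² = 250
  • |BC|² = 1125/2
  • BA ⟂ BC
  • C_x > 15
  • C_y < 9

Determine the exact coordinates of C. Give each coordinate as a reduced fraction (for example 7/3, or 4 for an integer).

1. C_x = 57/2  [[BA ⟂ BC ⇒ -13x-9y+276=0] ∩ [|C−(15, 9)|²=1125/2]]
2. C_y = -21/2  [[BA ⟂ BC ⇒ -13x-9y+276=0] ∩ [|C−(15, 9)|²=1125/2]]
   so C = (57/2, -21/2)

C = (57/2, -21/2)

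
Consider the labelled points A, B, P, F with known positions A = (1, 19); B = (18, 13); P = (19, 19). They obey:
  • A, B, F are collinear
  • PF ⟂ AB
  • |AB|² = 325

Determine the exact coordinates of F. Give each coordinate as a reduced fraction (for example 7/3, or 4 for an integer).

1. F_x = 5527/325  [[A, B, F are collinear ⇒ 6x+17y-329=0] ∩ [PF ⟂ AB ⇒ 17x-6y-209=0]]
2. F_y = 4339/325  [[A, B, F are collinear ⇒ 6x+17y-329=0] ∩ [PF ⟂ AB ⇒ 17x-6y-209=0]]
   so F = (5527/325, 4339/325)

F = (5527/325, 4339/325)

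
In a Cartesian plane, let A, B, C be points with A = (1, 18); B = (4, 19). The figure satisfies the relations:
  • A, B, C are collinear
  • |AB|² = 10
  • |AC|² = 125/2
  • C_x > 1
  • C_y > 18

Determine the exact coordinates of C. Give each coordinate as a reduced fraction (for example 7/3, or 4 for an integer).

C = (17/2, 41/2)

1. C_x = 17/2  [[A, B, C are collinear ⇒ -1x+3y-53=0] ∩ [|C−(1, 18)|²=125/2]]
2. C_y = 41/2  [[A, B, C are collinear ⇒ -1x+3y-53=0] ∩ [|C−(1, 18)|²=125/2]]
   so C = (17/2, 41/2)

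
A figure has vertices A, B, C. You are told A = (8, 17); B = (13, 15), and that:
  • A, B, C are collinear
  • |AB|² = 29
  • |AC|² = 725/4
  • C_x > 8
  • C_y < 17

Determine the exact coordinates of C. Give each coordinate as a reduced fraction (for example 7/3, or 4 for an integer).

C = (41/2, 12)

1. C_x = 41/2  [[A, B, C are collinear ⇒ 2x+5y-101=0] ∩ [|C−(8, 17)|²=725/4]]
2. C_y = 12  [[A, B, C are collinear ⇒ 2x+5y-101=0] ∩ [|C−(8, 17)|²=725/4]]
   so C = (41/2, 12)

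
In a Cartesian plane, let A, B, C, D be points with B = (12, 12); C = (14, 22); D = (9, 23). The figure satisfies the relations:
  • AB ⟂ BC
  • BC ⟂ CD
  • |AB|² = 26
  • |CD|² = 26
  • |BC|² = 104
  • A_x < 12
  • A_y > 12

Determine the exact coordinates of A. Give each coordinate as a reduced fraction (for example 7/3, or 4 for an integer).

A = (7, 13)

1. A_x = 7  [[AB ⟂ BC ⇒ -2x-10y+144=0] ∩ [|A−(12, 12)|²=26]]
2. A_y = 13  [[AB ⟂ BC ⇒ -2x-10y+144=0] ∩ [|A−(12, 12)|²=26]]
   so A = (7, 13)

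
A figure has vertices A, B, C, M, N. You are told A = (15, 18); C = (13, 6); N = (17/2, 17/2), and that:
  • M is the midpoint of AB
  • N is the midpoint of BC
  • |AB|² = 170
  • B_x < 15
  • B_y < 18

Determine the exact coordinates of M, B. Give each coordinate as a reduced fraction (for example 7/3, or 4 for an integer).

1. B_x = 4  [B = 2·N−C = 2·(17/2, 17/2)−(13, 6)]
2. B_y = 11  [B = 2·N−C = 2·(17/2, 17/2)−(13, 6)]
   so B = (4, 11)
3. M_x = 19/2  [2·M = A+B = (15, 18)+(4, 11)]
4. M_y = 29/2  [2·M = A+B = (15, 18)+(4, 11)]
   so M = (19/2, 29/2)

M = (19/2, 29/2)
B = (4, 11)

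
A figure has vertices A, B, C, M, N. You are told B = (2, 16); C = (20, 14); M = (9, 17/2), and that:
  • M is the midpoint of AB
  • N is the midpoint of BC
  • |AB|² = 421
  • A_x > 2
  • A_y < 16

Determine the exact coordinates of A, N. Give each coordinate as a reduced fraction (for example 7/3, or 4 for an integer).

1. A_x = 16  [A = 2·M−B = 2·(9, 17/2)−(2, 16)]
2. A_y = 1  [A = 2·M−B = 2·(9, 17/2)−(2, 16)]
   so A = (16, 1)
3. N_x = 11  [2·N = B+C = (2, 16)+(20, 14)]
4. N_y = 15  [2·N = B+C = (2, 16)+(20, 14)]
   so N = (11, 15)

A = (16, 1)
N = (11, 15)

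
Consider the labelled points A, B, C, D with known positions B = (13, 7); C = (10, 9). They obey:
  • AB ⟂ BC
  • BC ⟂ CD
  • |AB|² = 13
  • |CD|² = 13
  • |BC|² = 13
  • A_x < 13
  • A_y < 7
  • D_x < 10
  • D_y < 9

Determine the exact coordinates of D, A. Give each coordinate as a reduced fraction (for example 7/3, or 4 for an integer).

D = (8, 6)
A = (11, 4)

1. D_x = 8  [[BC ⟂ CD ⇒ -3x+2y+12=0] ∩ [|D−(10, 9)|²=13]]
2. D_y = 6  [[BC ⟂ CD ⇒ -3x+2y+12=0] ∩ [|D−(10, 9)|²=13]]
   so D = (8, 6)
3. A_x = 11  [[AB ⟂ BC ⇒ 3x-2y-25=0] ∩ [|A−(13, 7)|²=13]]
4. A_y = 4  [[AB ⟂ BC ⇒ 3x-2y-25=0] ∩ [|A−(13, 7)|²=13]]
   so A = (11, 4)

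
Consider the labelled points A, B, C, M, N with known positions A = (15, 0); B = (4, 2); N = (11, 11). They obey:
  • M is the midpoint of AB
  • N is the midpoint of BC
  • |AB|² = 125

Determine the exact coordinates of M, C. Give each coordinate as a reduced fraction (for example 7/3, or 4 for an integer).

1. M_x = 19/2  [2·M = A+B = (15, 0)+(4, 2)]
2. M_y = 1  [2·M = A+B = (15, 0)+(4, 2)]
   so M = (19/2, 1)
3. C_x = 18  [C = 2·N−B = 2·(11, 11)−(4, 2)]
4. C_y = 20  [C = 2·N−B = 2·(11, 11)−(4, 2)]
   so C = (18, 20)

M = (19/2, 1)
C = (18, 20)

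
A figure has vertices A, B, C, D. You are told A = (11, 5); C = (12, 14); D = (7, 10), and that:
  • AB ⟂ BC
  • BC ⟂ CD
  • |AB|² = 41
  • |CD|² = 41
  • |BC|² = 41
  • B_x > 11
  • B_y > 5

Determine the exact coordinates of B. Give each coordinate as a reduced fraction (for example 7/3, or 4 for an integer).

B = (16, 9)

1. B_x = 16  [[BC ⟂ CD ⇒ 5x+4y-116=0] ∩ [|B−(11, 5)|²=41]]
2. B_y = 9  [[BC ⟂ CD ⇒ 5x+4y-116=0] ∩ [|B−(11, 5)|²=41]]
   so B = (16, 9)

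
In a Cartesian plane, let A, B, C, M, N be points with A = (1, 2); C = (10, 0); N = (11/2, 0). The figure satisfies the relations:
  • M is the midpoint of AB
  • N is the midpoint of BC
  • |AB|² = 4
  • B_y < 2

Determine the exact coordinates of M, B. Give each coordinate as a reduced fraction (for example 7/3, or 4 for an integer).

1. B_x = 1  [B = 2·N−C = 2·(11/2, 0)−(10, 0)]
2. B_y = 0  [B = 2·N−C = 2·(11/2, 0)−(10, 0)]
   so B = (1, 0)
3. M_x = 1  [2·M = A+B = (1, 2)+(1, 0)]
4. M_y = 1  [2·M = A+B = (1, 2)+(1, 0)]
   so M = (1, 1)

M = (1, 1)
B = (1, 0)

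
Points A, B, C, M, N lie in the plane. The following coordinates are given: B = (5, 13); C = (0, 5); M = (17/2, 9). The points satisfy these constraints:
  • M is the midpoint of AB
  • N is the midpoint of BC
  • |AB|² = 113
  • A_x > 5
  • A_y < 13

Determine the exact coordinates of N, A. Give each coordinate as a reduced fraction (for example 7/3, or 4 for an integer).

N = (5/2, 9)
A = (12, 5)

1. A_x = 12  [A = 2·M−B = 2·(17/2, 9)−(5, 13)]
2. A_y = 5  [A = 2·M−B = 2·(17/2, 9)−(5, 13)]
   so A = (12, 5)
3. N_x = 5/2  [2·N = B+C = (5, 13)+(0, 5)]
4. N_y = 9  [2·N = B+C = (5, 13)+(0, 5)]
   so N = (5/2, 9)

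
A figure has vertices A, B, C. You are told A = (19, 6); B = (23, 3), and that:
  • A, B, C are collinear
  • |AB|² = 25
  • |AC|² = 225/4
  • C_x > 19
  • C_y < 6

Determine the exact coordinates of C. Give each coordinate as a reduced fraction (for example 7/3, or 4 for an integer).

1. C_x = 25  [[A, B, C are collinear ⇒ 3x+4y-81=0] ∩ [|C−(19, 6)|²=225/4]]
2. C_y = 3/2  [[A, B, C are collinear ⇒ 3x+4y-81=0] ∩ [|C−(19, 6)|²=225/4]]
   so C = (25, 3/2)

C = (25, 3/2)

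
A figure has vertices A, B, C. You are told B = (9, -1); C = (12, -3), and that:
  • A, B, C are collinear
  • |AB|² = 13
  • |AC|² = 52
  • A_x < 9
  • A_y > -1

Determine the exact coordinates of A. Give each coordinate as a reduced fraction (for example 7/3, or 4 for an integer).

1. A_x = 6  [[A, B, C are collinear ⇒ 2x+3y-15=0] ∩ [|A−(9, -1)|²=13]]
2. A_y = 1  [[A, B, C are collinear ⇒ 2x+3y-15=0] ∩ [|A−(9, -1)|²=13]]
   so A = (6, 1)

A = (6, 1)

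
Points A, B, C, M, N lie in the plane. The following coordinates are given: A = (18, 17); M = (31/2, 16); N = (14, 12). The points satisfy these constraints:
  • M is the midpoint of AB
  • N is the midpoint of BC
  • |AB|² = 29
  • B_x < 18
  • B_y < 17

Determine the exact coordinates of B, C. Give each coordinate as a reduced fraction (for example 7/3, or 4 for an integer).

1. B_x = 13  [B = 2·M−A = 2·(31/2, 16)−(18, 17)]
2. B_y = 15  [B = 2·M−A = 2·(31/2, 16)−(18, 17)]
   so B = (13, 15)
3. C_x = 15  [C = 2·N−B = 2·(14, 12)−(13, 15)]
4. C_y = 9  [C = 2·N−B = 2·(14, 12)−(13, 15)]
   so C = (15, 9)

B = (13, 15)
C = (15, 9)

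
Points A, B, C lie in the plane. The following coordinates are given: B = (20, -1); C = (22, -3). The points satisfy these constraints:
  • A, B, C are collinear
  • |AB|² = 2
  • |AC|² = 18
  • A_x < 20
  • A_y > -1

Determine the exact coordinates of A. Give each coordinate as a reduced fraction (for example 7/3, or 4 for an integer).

A = (19, 0)

1. A_x = 19  [[A, B, C are collinear ⇒ 2x+2y-38=0] ∩ [|A−(20, -1)|²=2]]
2. A_y = 0  [[A, B, C are collinear ⇒ 2x+2y-38=0] ∩ [|A−(20, -1)|²=2]]
   so A = (19, 0)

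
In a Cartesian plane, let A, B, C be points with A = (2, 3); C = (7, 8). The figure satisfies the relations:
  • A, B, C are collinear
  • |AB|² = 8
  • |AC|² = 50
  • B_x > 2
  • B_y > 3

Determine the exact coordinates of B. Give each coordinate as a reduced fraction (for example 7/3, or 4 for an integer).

1. B_x = 4  [[A, B, C are collinear ⇒ 5x-5y+5=0] ∩ [|B−(2, 3)|²=8]]
2. B_y = 5  [[A, B, C are collinear ⇒ 5x-5y+5=0] ∩ [|B−(2, 3)|²=8]]
   so B = (4, 5)

B = (4, 5)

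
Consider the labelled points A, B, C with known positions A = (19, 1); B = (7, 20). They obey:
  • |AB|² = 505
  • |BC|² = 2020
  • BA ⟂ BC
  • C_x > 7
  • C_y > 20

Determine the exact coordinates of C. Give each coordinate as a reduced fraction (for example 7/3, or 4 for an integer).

C = (45, 44)

1. C_x = 45  [[BA ⟂ BC ⇒ 12x-19y+296=0] ∩ [|C−(7, 20)|²=2020]]
2. C_y = 44  [[BA ⟂ BC ⇒ 12x-19y+296=0] ∩ [|C−(7, 20)|²=2020]]
   so C = (45, 44)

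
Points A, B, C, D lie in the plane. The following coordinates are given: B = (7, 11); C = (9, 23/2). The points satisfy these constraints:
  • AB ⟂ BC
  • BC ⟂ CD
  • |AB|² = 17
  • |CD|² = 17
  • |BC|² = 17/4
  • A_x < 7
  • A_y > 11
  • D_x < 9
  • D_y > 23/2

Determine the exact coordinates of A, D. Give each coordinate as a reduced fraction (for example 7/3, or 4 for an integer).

1. A_x = 6  [[AB ⟂ BC ⇒ -2x-1/2y+39/2=0] ∩ [|A−(7, 11)|²=17]]
2. A_y = 15  [[AB ⟂ BC ⇒ -2x-1/2y+39/2=0] ∩ [|A−(7, 11)|²=17]]
   so A = (6, 15)
3. D_x = 8  [[BC ⟂ CD ⇒ 2x+1/2y-95/4=0] ∩ [|D−(9, 23/2)|²=17]]
4. D_y = 31/2  [[BC ⟂ CD ⇒ 2x+1/2y-95/4=0] ∩ [|D−(9, 23/2)|²=17]]
   so D = (8, 31/2)

A = (6, 15)
D = (8, 31/2)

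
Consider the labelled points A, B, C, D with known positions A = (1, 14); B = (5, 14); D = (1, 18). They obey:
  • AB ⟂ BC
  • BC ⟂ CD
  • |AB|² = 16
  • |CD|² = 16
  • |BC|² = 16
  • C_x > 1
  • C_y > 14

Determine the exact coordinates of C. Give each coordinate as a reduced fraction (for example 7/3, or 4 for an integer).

C = (5, 18)

1. C_x = 5  [[AB ⟂ BC ⇒ 4x-20=0] ∩ [|C−(1, 18)|²=16]]
2. C_y = 18  [[AB ⟂ BC ⇒ 4x-20=0] ∩ [|C−(1, 18)|²=16]]
   so C = (5, 18)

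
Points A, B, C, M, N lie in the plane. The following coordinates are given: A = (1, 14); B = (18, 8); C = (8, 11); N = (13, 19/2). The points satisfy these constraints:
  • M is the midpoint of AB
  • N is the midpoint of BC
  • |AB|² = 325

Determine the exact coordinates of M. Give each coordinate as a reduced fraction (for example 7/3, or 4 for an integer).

M = (19/2, 11)

1. M_x = 19/2  [2·M = A+B = (1, 14)+(18, 8)]
2. M_y = 11  [2·M = A+B = (1, 14)+(18, 8)]
   so M = (19/2, 11)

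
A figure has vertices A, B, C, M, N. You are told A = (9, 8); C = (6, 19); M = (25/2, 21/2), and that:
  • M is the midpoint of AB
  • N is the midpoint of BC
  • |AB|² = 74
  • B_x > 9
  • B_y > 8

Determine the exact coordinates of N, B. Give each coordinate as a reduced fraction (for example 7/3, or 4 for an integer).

N = (11, 16)
B = (16, 13)

1. B_x = 16  [B = 2·M−A = 2·(25/2, 21/2)−(9, 8)]
2. B_y = 13  [B = 2·M−A = 2·(25/2, 21/2)−(9, 8)]
   so B = (16, 13)
3. N_x = 11  [2·N = B+C = (16, 13)+(6, 19)]
4. N_y = 16  [2·N = B+C = (16, 13)+(6, 19)]
   so N = (11, 16)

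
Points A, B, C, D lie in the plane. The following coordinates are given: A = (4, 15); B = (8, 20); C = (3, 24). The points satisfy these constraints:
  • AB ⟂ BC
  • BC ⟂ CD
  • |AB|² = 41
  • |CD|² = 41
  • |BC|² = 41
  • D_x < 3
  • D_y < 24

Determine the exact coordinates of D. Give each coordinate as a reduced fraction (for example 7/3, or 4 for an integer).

D = (-1, 19)

1. D_x = -1  [[BC ⟂ CD ⇒ -5x+4y-81=0] ∩ [|D−(3, 24)|²=41]]
2. D_y = 19  [[BC ⟂ CD ⇒ -5x+4y-81=0] ∩ [|D−(3, 24)|²=41]]
   so D = (-1, 19)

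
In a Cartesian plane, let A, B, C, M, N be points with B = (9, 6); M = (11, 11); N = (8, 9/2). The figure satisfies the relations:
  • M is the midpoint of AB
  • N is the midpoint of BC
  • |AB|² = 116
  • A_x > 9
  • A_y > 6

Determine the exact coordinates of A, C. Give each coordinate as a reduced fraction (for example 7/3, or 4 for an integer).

A = (13, 16)
C = (7, 3)

1. A_x = 13  [A = 2·M−B = 2·(11, 11)−(9, 6)]
2. A_y = 16  [A = 2·M−B = 2·(11, 11)−(9, 6)]
   so A = (13, 16)
3. C_x = 7  [C = 2·N−B = 2·(8, 9/2)−(9, 6)]
4. C_y = 3  [C = 2·N−B = 2·(8, 9/2)−(9, 6)]
   so C = (7, 3)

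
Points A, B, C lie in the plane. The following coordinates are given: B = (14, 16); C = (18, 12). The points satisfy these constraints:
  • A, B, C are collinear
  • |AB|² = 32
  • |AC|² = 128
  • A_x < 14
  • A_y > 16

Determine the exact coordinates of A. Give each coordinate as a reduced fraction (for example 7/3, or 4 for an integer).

A = (10, 20)

1. A_x = 10  [[A, B, C are collinear ⇒ 4x+4y-120=0] ∩ [|A−(14, 16)|²=32]]
2. A_y = 20  [[A, B, C are collinear ⇒ 4x+4y-120=0] ∩ [|A−(14, 16)|²=32]]
   so A = (10, 20)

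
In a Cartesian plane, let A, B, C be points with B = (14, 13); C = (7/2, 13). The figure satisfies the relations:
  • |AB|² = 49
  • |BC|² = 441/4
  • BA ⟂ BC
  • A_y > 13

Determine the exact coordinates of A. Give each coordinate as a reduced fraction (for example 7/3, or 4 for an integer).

1. A_x = 14  [[BA ⟂ BC ⇒ -21/2x+147=0] ∩ [|A−(14, 13)|²=49]]
2. A_y = 20  [[BA ⟂ BC ⇒ -21/2x+147=0] ∩ [|A−(14, 13)|²=49]]
   so A = (14, 20)

A = (14, 20)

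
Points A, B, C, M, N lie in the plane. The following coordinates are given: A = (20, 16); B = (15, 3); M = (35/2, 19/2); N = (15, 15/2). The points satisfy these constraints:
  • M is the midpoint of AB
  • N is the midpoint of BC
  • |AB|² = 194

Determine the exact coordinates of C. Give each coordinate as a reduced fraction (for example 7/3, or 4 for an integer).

1. C_x = 15  [C = 2·N−B = 2·(15, 15/2)−(15, 3)]
2. C_y = 12  [C = 2·N−B = 2·(15, 15/2)−(15, 3)]
   so C = (15, 12)

C = (15, 12)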